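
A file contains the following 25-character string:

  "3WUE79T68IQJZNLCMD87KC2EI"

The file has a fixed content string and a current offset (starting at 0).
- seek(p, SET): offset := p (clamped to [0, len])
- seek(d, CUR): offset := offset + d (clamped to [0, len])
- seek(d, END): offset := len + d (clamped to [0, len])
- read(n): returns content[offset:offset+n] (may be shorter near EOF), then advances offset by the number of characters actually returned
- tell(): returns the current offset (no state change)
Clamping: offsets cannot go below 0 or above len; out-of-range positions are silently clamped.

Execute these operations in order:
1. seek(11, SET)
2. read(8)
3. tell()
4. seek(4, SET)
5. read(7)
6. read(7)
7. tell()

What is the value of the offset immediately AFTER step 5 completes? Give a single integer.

After 1 (seek(11, SET)): offset=11
After 2 (read(8)): returned 'JZNLCMD8', offset=19
After 3 (tell()): offset=19
After 4 (seek(4, SET)): offset=4
After 5 (read(7)): returned '79T68IQ', offset=11

Answer: 11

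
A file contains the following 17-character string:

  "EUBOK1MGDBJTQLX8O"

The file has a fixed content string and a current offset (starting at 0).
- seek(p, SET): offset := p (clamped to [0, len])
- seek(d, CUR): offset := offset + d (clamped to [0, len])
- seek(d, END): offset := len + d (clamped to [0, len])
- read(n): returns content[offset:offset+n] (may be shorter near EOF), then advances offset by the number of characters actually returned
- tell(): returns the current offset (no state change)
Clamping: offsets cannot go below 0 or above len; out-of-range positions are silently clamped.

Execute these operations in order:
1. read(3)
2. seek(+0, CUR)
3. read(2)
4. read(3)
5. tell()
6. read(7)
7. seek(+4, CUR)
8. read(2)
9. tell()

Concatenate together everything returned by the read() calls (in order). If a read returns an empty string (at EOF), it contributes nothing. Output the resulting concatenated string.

After 1 (read(3)): returned 'EUB', offset=3
After 2 (seek(+0, CUR)): offset=3
After 3 (read(2)): returned 'OK', offset=5
After 4 (read(3)): returned '1MG', offset=8
After 5 (tell()): offset=8
After 6 (read(7)): returned 'DBJTQLX', offset=15
After 7 (seek(+4, CUR)): offset=17
After 8 (read(2)): returned '', offset=17
After 9 (tell()): offset=17

Answer: EUBOK1MGDBJTQLX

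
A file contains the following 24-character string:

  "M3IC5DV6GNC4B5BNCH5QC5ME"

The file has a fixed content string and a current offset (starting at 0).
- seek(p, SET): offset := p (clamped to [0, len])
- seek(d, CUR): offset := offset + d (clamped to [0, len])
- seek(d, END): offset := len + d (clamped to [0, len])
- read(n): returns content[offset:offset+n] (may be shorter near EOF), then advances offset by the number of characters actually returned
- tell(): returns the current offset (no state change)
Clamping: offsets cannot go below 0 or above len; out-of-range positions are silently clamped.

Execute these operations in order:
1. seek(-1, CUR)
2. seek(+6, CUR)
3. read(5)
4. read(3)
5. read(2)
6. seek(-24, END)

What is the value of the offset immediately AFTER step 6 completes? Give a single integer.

Answer: 0

Derivation:
After 1 (seek(-1, CUR)): offset=0
After 2 (seek(+6, CUR)): offset=6
After 3 (read(5)): returned 'V6GNC', offset=11
After 4 (read(3)): returned '4B5', offset=14
After 5 (read(2)): returned 'BN', offset=16
After 6 (seek(-24, END)): offset=0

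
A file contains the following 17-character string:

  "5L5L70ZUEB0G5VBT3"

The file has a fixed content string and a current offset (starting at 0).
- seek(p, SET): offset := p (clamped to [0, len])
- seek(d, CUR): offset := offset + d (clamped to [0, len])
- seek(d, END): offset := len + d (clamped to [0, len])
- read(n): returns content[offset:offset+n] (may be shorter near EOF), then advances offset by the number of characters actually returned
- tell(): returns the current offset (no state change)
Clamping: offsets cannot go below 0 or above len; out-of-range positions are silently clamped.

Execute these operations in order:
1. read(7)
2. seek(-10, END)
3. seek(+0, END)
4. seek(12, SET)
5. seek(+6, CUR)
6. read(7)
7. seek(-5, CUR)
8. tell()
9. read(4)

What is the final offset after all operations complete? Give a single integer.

After 1 (read(7)): returned '5L5L70Z', offset=7
After 2 (seek(-10, END)): offset=7
After 3 (seek(+0, END)): offset=17
After 4 (seek(12, SET)): offset=12
After 5 (seek(+6, CUR)): offset=17
After 6 (read(7)): returned '', offset=17
After 7 (seek(-5, CUR)): offset=12
After 8 (tell()): offset=12
After 9 (read(4)): returned '5VBT', offset=16

Answer: 16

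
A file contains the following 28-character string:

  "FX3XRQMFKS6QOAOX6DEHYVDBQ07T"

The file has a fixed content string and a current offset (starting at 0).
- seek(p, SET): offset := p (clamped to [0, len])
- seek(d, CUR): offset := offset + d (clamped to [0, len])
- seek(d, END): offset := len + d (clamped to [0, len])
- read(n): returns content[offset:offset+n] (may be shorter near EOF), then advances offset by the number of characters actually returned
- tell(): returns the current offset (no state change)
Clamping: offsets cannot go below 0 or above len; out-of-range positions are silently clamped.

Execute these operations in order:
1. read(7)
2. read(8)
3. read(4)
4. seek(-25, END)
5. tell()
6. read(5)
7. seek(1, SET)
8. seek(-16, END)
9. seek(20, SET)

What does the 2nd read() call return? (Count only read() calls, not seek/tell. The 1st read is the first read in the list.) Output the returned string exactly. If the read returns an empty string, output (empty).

After 1 (read(7)): returned 'FX3XRQM', offset=7
After 2 (read(8)): returned 'FKS6QOAO', offset=15
After 3 (read(4)): returned 'X6DE', offset=19
After 4 (seek(-25, END)): offset=3
After 5 (tell()): offset=3
After 6 (read(5)): returned 'XRQMF', offset=8
After 7 (seek(1, SET)): offset=1
After 8 (seek(-16, END)): offset=12
After 9 (seek(20, SET)): offset=20

Answer: FKS6QOAO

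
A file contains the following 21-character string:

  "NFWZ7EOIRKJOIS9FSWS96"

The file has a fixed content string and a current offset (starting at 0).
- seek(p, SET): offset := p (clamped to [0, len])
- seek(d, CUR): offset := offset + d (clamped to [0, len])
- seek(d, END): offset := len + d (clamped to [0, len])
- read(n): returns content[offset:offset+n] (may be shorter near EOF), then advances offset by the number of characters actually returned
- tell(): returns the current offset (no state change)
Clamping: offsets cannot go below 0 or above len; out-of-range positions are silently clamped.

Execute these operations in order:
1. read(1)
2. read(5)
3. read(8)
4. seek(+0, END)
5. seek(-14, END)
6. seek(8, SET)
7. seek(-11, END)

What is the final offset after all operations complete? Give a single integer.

Answer: 10

Derivation:
After 1 (read(1)): returned 'N', offset=1
After 2 (read(5)): returned 'FWZ7E', offset=6
After 3 (read(8)): returned 'OIRKJOIS', offset=14
After 4 (seek(+0, END)): offset=21
After 5 (seek(-14, END)): offset=7
After 6 (seek(8, SET)): offset=8
After 7 (seek(-11, END)): offset=10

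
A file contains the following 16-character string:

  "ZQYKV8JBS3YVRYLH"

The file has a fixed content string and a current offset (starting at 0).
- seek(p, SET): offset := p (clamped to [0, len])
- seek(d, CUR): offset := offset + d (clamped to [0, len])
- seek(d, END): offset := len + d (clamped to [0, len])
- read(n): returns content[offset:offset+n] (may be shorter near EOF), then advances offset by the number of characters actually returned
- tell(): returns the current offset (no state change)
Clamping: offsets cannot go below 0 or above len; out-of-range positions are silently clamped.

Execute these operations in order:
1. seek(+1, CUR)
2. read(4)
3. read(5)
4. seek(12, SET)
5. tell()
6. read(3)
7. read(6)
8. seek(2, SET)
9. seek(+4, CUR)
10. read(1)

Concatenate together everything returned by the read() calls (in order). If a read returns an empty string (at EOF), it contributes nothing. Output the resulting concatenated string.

After 1 (seek(+1, CUR)): offset=1
After 2 (read(4)): returned 'QYKV', offset=5
After 3 (read(5)): returned '8JBS3', offset=10
After 4 (seek(12, SET)): offset=12
After 5 (tell()): offset=12
After 6 (read(3)): returned 'RYL', offset=15
After 7 (read(6)): returned 'H', offset=16
After 8 (seek(2, SET)): offset=2
After 9 (seek(+4, CUR)): offset=6
After 10 (read(1)): returned 'J', offset=7

Answer: QYKV8JBS3RYLHJ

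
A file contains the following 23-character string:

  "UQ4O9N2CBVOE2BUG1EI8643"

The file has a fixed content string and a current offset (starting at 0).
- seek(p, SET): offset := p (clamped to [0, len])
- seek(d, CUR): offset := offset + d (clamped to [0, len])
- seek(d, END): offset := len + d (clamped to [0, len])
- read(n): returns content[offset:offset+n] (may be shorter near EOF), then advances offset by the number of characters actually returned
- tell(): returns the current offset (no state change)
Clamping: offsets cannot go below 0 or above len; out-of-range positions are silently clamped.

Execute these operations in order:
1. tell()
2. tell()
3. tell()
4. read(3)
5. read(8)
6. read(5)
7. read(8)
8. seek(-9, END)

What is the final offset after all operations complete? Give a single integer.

Answer: 14

Derivation:
After 1 (tell()): offset=0
After 2 (tell()): offset=0
After 3 (tell()): offset=0
After 4 (read(3)): returned 'UQ4', offset=3
After 5 (read(8)): returned 'O9N2CBVO', offset=11
After 6 (read(5)): returned 'E2BUG', offset=16
After 7 (read(8)): returned '1EI8643', offset=23
After 8 (seek(-9, END)): offset=14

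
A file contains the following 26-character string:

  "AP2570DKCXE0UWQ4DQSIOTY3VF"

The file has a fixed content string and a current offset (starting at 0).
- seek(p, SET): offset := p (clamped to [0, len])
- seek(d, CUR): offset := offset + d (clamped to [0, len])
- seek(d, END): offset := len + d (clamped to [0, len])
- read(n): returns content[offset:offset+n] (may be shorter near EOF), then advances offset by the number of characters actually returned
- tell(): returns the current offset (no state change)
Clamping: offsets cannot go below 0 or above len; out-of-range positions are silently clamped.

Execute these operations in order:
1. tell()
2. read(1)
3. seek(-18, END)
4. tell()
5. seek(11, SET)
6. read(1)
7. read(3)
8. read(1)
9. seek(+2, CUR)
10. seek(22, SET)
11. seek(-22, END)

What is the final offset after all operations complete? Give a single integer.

Answer: 4

Derivation:
After 1 (tell()): offset=0
After 2 (read(1)): returned 'A', offset=1
After 3 (seek(-18, END)): offset=8
After 4 (tell()): offset=8
After 5 (seek(11, SET)): offset=11
After 6 (read(1)): returned '0', offset=12
After 7 (read(3)): returned 'UWQ', offset=15
After 8 (read(1)): returned '4', offset=16
After 9 (seek(+2, CUR)): offset=18
After 10 (seek(22, SET)): offset=22
After 11 (seek(-22, END)): offset=4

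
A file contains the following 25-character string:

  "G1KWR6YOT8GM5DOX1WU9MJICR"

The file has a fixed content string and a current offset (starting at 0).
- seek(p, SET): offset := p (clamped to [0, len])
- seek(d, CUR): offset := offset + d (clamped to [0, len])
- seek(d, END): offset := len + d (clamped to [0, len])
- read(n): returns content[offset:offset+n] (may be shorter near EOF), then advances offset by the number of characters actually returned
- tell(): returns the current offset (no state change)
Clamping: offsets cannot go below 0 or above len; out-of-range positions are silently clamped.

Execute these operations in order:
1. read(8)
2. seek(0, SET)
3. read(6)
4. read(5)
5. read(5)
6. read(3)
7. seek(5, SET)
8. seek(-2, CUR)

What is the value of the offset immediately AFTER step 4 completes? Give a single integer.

Answer: 11

Derivation:
After 1 (read(8)): returned 'G1KWR6YO', offset=8
After 2 (seek(0, SET)): offset=0
After 3 (read(6)): returned 'G1KWR6', offset=6
After 4 (read(5)): returned 'YOT8G', offset=11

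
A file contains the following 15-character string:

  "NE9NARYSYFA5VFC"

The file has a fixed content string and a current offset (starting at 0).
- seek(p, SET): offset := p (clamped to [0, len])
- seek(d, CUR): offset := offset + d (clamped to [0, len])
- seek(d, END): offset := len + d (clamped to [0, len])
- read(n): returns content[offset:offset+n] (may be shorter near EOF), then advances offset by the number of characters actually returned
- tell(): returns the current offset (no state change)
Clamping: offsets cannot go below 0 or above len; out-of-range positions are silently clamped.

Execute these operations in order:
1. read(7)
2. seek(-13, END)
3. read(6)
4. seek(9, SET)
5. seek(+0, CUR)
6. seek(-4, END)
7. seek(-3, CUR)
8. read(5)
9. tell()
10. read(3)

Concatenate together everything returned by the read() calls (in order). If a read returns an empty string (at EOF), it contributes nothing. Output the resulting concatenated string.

After 1 (read(7)): returned 'NE9NARY', offset=7
After 2 (seek(-13, END)): offset=2
After 3 (read(6)): returned '9NARYS', offset=8
After 4 (seek(9, SET)): offset=9
After 5 (seek(+0, CUR)): offset=9
After 6 (seek(-4, END)): offset=11
After 7 (seek(-3, CUR)): offset=8
After 8 (read(5)): returned 'YFA5V', offset=13
After 9 (tell()): offset=13
After 10 (read(3)): returned 'FC', offset=15

Answer: NE9NARY9NARYSYFA5VFC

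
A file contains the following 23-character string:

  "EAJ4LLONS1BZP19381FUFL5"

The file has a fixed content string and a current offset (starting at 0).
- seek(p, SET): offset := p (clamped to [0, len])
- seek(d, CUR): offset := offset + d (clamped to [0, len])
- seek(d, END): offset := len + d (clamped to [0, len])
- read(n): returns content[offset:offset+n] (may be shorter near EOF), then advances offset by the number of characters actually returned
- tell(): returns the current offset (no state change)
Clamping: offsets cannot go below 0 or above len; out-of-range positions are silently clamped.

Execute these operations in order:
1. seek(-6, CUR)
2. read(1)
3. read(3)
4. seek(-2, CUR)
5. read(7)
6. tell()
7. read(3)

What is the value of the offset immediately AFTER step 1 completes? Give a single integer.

Answer: 0

Derivation:
After 1 (seek(-6, CUR)): offset=0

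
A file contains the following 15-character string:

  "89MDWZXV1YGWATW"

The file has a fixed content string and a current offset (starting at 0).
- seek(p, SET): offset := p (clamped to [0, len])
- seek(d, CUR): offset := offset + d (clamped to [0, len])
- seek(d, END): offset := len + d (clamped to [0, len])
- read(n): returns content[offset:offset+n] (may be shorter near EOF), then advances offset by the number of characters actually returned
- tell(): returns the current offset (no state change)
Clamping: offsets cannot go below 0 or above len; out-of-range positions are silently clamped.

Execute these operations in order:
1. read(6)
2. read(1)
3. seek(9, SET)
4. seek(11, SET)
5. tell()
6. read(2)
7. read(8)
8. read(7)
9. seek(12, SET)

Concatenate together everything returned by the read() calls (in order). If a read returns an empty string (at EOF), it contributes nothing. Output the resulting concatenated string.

Answer: 89MDWZXWATW

Derivation:
After 1 (read(6)): returned '89MDWZ', offset=6
After 2 (read(1)): returned 'X', offset=7
After 3 (seek(9, SET)): offset=9
After 4 (seek(11, SET)): offset=11
After 5 (tell()): offset=11
After 6 (read(2)): returned 'WA', offset=13
After 7 (read(8)): returned 'TW', offset=15
After 8 (read(7)): returned '', offset=15
After 9 (seek(12, SET)): offset=12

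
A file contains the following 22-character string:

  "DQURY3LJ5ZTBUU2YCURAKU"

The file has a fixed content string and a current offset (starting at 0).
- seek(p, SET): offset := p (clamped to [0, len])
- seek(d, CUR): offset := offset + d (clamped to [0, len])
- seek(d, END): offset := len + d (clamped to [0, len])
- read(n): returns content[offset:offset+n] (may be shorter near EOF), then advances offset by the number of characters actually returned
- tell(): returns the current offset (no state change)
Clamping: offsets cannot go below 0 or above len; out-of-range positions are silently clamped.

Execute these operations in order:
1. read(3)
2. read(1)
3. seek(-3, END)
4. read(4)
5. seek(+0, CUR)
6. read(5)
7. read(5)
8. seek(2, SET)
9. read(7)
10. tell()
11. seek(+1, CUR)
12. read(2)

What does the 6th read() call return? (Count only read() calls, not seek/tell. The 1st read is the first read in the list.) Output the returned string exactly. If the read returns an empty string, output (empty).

After 1 (read(3)): returned 'DQU', offset=3
After 2 (read(1)): returned 'R', offset=4
After 3 (seek(-3, END)): offset=19
After 4 (read(4)): returned 'AKU', offset=22
After 5 (seek(+0, CUR)): offset=22
After 6 (read(5)): returned '', offset=22
After 7 (read(5)): returned '', offset=22
After 8 (seek(2, SET)): offset=2
After 9 (read(7)): returned 'URY3LJ5', offset=9
After 10 (tell()): offset=9
After 11 (seek(+1, CUR)): offset=10
After 12 (read(2)): returned 'TB', offset=12

Answer: URY3LJ5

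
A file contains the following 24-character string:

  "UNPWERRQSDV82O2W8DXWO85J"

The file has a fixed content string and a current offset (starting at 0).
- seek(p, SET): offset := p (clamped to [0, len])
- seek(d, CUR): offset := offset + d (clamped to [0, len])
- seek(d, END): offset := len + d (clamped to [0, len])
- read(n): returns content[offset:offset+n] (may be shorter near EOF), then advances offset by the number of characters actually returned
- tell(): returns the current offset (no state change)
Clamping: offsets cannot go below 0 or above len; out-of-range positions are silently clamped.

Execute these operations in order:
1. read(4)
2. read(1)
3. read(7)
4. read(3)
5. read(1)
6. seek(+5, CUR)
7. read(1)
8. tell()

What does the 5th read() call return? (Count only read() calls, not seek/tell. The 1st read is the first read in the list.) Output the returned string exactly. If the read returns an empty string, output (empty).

Answer: W

Derivation:
After 1 (read(4)): returned 'UNPW', offset=4
After 2 (read(1)): returned 'E', offset=5
After 3 (read(7)): returned 'RRQSDV8', offset=12
After 4 (read(3)): returned '2O2', offset=15
After 5 (read(1)): returned 'W', offset=16
After 6 (seek(+5, CUR)): offset=21
After 7 (read(1)): returned '8', offset=22
After 8 (tell()): offset=22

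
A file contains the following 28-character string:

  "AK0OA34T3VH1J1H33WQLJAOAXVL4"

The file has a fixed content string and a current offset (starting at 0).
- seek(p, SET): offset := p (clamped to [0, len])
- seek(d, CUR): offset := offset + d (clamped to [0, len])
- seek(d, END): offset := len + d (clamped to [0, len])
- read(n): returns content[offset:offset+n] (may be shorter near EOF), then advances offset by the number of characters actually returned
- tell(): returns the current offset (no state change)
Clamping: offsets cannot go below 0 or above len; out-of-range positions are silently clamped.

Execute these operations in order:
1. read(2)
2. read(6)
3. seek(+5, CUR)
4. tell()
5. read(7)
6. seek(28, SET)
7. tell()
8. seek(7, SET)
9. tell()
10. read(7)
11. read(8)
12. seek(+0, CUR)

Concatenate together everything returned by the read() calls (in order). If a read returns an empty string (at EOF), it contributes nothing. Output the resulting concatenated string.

Answer: AK0OA34T1H33WQLT3VH1J1H33WQLJA

Derivation:
After 1 (read(2)): returned 'AK', offset=2
After 2 (read(6)): returned '0OA34T', offset=8
After 3 (seek(+5, CUR)): offset=13
After 4 (tell()): offset=13
After 5 (read(7)): returned '1H33WQL', offset=20
After 6 (seek(28, SET)): offset=28
After 7 (tell()): offset=28
After 8 (seek(7, SET)): offset=7
After 9 (tell()): offset=7
After 10 (read(7)): returned 'T3VH1J1', offset=14
After 11 (read(8)): returned 'H33WQLJA', offset=22
After 12 (seek(+0, CUR)): offset=22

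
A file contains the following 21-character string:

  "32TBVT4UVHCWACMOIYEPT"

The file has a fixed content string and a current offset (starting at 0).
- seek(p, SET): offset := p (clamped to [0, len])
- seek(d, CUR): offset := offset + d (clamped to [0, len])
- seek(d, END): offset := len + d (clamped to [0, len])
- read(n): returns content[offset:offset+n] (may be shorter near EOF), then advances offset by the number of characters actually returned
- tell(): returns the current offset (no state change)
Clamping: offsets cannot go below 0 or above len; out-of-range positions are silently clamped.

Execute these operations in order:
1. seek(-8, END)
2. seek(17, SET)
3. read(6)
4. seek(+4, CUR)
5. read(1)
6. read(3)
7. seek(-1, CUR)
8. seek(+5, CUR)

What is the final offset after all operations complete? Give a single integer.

After 1 (seek(-8, END)): offset=13
After 2 (seek(17, SET)): offset=17
After 3 (read(6)): returned 'YEPT', offset=21
After 4 (seek(+4, CUR)): offset=21
After 5 (read(1)): returned '', offset=21
After 6 (read(3)): returned '', offset=21
After 7 (seek(-1, CUR)): offset=20
After 8 (seek(+5, CUR)): offset=21

Answer: 21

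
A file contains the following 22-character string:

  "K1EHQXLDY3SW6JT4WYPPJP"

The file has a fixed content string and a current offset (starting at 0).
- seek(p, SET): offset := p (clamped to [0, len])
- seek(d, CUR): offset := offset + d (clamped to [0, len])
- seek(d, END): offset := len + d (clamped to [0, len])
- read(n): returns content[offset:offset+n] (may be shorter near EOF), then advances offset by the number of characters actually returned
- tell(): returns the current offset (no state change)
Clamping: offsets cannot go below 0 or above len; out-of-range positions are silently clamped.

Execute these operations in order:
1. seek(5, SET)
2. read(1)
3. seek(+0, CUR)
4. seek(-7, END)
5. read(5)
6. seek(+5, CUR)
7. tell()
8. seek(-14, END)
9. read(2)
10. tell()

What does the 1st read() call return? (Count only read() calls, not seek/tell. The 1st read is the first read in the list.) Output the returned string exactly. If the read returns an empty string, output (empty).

After 1 (seek(5, SET)): offset=5
After 2 (read(1)): returned 'X', offset=6
After 3 (seek(+0, CUR)): offset=6
After 4 (seek(-7, END)): offset=15
After 5 (read(5)): returned '4WYPP', offset=20
After 6 (seek(+5, CUR)): offset=22
After 7 (tell()): offset=22
After 8 (seek(-14, END)): offset=8
After 9 (read(2)): returned 'Y3', offset=10
After 10 (tell()): offset=10

Answer: X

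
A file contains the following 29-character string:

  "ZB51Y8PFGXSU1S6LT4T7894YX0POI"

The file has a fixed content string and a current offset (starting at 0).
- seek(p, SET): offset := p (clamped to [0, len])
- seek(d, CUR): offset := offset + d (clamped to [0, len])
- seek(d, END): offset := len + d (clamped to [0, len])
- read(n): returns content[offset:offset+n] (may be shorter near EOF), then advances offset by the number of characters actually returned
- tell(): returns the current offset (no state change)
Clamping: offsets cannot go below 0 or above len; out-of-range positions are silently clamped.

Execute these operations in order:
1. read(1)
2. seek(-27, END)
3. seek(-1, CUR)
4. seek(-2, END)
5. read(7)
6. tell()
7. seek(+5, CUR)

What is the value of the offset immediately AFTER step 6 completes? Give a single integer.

Answer: 29

Derivation:
After 1 (read(1)): returned 'Z', offset=1
After 2 (seek(-27, END)): offset=2
After 3 (seek(-1, CUR)): offset=1
After 4 (seek(-2, END)): offset=27
After 5 (read(7)): returned 'OI', offset=29
After 6 (tell()): offset=29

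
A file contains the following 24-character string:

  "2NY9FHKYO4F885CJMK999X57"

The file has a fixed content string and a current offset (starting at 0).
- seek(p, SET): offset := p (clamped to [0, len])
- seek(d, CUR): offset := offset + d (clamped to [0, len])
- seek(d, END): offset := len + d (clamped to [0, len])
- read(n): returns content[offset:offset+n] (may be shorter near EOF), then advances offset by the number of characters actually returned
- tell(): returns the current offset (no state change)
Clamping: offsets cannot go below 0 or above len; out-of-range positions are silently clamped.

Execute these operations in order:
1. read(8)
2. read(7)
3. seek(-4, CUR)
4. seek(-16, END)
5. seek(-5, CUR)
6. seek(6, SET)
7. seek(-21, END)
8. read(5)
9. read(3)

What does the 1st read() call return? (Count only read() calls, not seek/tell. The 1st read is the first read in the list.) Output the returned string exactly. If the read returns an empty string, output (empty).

After 1 (read(8)): returned '2NY9FHKY', offset=8
After 2 (read(7)): returned 'O4F885C', offset=15
After 3 (seek(-4, CUR)): offset=11
After 4 (seek(-16, END)): offset=8
After 5 (seek(-5, CUR)): offset=3
After 6 (seek(6, SET)): offset=6
After 7 (seek(-21, END)): offset=3
After 8 (read(5)): returned '9FHKY', offset=8
After 9 (read(3)): returned 'O4F', offset=11

Answer: 2NY9FHKY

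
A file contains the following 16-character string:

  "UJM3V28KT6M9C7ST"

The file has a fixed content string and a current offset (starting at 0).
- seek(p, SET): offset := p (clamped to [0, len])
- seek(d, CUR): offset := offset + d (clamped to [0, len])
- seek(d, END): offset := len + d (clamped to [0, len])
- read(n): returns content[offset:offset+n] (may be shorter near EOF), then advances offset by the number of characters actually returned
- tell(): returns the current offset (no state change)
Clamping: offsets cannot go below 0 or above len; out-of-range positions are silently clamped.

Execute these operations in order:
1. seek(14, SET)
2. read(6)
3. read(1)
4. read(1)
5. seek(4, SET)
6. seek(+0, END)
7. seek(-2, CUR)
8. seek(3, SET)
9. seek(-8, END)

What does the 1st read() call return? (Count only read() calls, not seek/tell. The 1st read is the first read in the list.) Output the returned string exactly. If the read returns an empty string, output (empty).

Answer: ST

Derivation:
After 1 (seek(14, SET)): offset=14
After 2 (read(6)): returned 'ST', offset=16
After 3 (read(1)): returned '', offset=16
After 4 (read(1)): returned '', offset=16
After 5 (seek(4, SET)): offset=4
After 6 (seek(+0, END)): offset=16
After 7 (seek(-2, CUR)): offset=14
After 8 (seek(3, SET)): offset=3
After 9 (seek(-8, END)): offset=8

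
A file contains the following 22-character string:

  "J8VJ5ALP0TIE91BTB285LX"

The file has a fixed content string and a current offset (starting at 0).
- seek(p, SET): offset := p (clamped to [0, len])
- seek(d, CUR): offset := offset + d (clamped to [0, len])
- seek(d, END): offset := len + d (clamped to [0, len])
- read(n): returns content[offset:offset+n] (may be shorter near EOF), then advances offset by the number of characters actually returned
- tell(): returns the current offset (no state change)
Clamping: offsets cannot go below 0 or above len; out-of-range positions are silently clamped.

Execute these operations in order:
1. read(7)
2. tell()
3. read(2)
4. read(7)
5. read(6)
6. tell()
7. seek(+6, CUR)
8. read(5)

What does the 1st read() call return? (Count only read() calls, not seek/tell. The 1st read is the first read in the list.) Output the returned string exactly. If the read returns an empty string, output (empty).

After 1 (read(7)): returned 'J8VJ5AL', offset=7
After 2 (tell()): offset=7
After 3 (read(2)): returned 'P0', offset=9
After 4 (read(7)): returned 'TIE91BT', offset=16
After 5 (read(6)): returned 'B285LX', offset=22
After 6 (tell()): offset=22
After 7 (seek(+6, CUR)): offset=22
After 8 (read(5)): returned '', offset=22

Answer: J8VJ5AL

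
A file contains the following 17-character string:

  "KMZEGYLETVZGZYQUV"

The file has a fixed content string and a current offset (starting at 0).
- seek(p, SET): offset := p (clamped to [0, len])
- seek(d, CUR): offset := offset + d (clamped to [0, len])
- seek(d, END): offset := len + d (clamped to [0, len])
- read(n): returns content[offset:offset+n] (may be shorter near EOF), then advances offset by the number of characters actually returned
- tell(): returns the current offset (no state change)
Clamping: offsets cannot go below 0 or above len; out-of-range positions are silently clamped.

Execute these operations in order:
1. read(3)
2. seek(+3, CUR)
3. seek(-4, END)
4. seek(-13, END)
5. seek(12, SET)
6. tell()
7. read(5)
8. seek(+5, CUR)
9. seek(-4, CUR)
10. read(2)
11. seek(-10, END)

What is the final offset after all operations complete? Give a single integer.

Answer: 7

Derivation:
After 1 (read(3)): returned 'KMZ', offset=3
After 2 (seek(+3, CUR)): offset=6
After 3 (seek(-4, END)): offset=13
After 4 (seek(-13, END)): offset=4
After 5 (seek(12, SET)): offset=12
After 6 (tell()): offset=12
After 7 (read(5)): returned 'ZYQUV', offset=17
After 8 (seek(+5, CUR)): offset=17
After 9 (seek(-4, CUR)): offset=13
After 10 (read(2)): returned 'YQ', offset=15
After 11 (seek(-10, END)): offset=7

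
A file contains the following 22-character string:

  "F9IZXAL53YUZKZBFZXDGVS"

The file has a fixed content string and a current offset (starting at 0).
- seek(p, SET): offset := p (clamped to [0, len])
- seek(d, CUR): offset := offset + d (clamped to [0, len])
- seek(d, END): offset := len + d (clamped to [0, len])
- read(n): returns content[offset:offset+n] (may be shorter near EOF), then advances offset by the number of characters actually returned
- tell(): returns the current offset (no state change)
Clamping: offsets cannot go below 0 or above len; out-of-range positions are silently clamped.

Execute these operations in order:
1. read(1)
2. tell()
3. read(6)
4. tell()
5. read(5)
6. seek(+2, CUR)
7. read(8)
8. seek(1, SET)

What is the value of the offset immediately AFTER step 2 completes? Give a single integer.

Answer: 1

Derivation:
After 1 (read(1)): returned 'F', offset=1
After 2 (tell()): offset=1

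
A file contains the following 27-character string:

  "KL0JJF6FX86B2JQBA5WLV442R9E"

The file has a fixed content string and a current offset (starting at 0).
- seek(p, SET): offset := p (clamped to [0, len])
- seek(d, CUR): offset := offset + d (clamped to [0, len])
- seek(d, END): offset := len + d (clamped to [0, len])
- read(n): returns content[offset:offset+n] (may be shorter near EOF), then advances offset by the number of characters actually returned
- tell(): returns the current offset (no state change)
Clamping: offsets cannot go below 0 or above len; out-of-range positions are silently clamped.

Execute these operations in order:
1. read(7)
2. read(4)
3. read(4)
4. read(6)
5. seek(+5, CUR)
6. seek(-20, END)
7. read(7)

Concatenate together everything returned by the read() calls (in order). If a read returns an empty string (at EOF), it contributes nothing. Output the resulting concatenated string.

Answer: KL0JJF6FX86B2JQBA5WLVFX86B2J

Derivation:
After 1 (read(7)): returned 'KL0JJF6', offset=7
After 2 (read(4)): returned 'FX86', offset=11
After 3 (read(4)): returned 'B2JQ', offset=15
After 4 (read(6)): returned 'BA5WLV', offset=21
After 5 (seek(+5, CUR)): offset=26
After 6 (seek(-20, END)): offset=7
After 7 (read(7)): returned 'FX86B2J', offset=14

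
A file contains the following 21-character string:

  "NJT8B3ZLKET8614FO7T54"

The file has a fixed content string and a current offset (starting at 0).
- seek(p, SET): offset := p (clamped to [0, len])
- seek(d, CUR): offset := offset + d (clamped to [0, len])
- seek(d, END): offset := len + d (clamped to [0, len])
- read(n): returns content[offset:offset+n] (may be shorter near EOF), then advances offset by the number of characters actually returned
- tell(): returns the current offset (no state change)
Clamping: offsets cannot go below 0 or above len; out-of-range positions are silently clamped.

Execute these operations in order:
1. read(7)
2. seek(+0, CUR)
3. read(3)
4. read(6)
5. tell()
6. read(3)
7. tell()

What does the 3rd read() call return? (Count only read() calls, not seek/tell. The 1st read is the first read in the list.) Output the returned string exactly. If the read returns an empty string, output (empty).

Answer: T8614F

Derivation:
After 1 (read(7)): returned 'NJT8B3Z', offset=7
After 2 (seek(+0, CUR)): offset=7
After 3 (read(3)): returned 'LKE', offset=10
After 4 (read(6)): returned 'T8614F', offset=16
After 5 (tell()): offset=16
After 6 (read(3)): returned 'O7T', offset=19
After 7 (tell()): offset=19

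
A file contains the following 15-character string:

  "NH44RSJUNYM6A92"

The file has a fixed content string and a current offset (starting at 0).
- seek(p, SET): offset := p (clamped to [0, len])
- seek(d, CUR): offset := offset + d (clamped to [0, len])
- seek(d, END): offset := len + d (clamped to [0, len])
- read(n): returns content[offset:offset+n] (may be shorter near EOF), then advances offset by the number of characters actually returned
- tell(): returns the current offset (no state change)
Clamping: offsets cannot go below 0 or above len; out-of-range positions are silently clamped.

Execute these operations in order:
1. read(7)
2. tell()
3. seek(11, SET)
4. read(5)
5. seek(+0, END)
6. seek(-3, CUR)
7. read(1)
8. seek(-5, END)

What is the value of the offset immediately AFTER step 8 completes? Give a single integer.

After 1 (read(7)): returned 'NH44RSJ', offset=7
After 2 (tell()): offset=7
After 3 (seek(11, SET)): offset=11
After 4 (read(5)): returned '6A92', offset=15
After 5 (seek(+0, END)): offset=15
After 6 (seek(-3, CUR)): offset=12
After 7 (read(1)): returned 'A', offset=13
After 8 (seek(-5, END)): offset=10

Answer: 10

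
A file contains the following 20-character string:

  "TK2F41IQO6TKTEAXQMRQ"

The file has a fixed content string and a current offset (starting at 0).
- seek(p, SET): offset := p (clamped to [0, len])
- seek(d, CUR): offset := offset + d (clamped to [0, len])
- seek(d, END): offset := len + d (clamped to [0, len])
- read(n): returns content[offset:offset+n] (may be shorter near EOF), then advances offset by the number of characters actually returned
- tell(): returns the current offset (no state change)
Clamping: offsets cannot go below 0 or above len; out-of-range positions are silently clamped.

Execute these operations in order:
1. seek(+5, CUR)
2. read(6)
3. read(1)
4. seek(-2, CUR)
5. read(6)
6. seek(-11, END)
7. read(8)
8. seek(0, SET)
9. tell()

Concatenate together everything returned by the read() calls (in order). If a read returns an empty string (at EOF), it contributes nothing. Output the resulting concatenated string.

After 1 (seek(+5, CUR)): offset=5
After 2 (read(6)): returned '1IQO6T', offset=11
After 3 (read(1)): returned 'K', offset=12
After 4 (seek(-2, CUR)): offset=10
After 5 (read(6)): returned 'TKTEAX', offset=16
After 6 (seek(-11, END)): offset=9
After 7 (read(8)): returned '6TKTEAXQ', offset=17
After 8 (seek(0, SET)): offset=0
After 9 (tell()): offset=0

Answer: 1IQO6TKTKTEAX6TKTEAXQ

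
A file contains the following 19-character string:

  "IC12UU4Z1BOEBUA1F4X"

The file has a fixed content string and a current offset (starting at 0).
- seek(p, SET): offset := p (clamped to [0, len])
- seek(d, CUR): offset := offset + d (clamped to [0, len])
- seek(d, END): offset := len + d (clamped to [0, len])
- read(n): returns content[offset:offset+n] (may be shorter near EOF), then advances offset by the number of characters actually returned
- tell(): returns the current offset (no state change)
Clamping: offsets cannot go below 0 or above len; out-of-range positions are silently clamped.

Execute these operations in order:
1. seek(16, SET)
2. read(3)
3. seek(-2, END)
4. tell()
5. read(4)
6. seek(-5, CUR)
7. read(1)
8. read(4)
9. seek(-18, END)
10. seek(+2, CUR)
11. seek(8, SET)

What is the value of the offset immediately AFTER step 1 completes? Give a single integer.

After 1 (seek(16, SET)): offset=16

Answer: 16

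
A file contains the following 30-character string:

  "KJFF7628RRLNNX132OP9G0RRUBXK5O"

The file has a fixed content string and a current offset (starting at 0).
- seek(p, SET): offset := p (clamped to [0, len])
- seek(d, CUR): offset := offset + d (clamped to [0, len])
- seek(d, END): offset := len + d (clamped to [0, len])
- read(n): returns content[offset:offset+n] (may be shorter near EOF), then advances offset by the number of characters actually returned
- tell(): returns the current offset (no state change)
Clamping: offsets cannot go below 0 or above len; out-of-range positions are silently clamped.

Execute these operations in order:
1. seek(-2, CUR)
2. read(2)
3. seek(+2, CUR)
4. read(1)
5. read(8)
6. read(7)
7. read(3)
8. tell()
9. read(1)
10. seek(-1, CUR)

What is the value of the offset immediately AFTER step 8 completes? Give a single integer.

Answer: 23

Derivation:
After 1 (seek(-2, CUR)): offset=0
After 2 (read(2)): returned 'KJ', offset=2
After 3 (seek(+2, CUR)): offset=4
After 4 (read(1)): returned '7', offset=5
After 5 (read(8)): returned '628RRLNN', offset=13
After 6 (read(7)): returned 'X132OP9', offset=20
After 7 (read(3)): returned 'G0R', offset=23
After 8 (tell()): offset=23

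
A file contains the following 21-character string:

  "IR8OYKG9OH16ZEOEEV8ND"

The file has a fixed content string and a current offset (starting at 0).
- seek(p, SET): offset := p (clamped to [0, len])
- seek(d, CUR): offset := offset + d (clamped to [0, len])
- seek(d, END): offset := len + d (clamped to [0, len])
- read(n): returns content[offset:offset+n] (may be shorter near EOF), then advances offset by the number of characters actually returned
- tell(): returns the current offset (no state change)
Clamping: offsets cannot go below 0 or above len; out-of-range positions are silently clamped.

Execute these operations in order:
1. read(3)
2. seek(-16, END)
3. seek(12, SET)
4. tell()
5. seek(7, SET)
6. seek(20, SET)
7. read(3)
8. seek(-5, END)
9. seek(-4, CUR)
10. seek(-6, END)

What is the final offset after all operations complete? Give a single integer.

Answer: 15

Derivation:
After 1 (read(3)): returned 'IR8', offset=3
After 2 (seek(-16, END)): offset=5
After 3 (seek(12, SET)): offset=12
After 4 (tell()): offset=12
After 5 (seek(7, SET)): offset=7
After 6 (seek(20, SET)): offset=20
After 7 (read(3)): returned 'D', offset=21
After 8 (seek(-5, END)): offset=16
After 9 (seek(-4, CUR)): offset=12
After 10 (seek(-6, END)): offset=15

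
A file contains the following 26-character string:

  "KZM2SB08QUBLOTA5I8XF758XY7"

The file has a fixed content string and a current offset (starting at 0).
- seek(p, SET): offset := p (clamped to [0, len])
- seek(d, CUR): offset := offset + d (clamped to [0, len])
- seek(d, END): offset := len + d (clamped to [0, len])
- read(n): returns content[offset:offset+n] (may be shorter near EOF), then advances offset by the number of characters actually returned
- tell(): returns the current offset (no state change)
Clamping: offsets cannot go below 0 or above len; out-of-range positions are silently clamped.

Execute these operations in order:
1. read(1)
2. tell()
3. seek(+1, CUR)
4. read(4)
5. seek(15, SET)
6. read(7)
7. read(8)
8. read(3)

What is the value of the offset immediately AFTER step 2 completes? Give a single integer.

Answer: 1

Derivation:
After 1 (read(1)): returned 'K', offset=1
After 2 (tell()): offset=1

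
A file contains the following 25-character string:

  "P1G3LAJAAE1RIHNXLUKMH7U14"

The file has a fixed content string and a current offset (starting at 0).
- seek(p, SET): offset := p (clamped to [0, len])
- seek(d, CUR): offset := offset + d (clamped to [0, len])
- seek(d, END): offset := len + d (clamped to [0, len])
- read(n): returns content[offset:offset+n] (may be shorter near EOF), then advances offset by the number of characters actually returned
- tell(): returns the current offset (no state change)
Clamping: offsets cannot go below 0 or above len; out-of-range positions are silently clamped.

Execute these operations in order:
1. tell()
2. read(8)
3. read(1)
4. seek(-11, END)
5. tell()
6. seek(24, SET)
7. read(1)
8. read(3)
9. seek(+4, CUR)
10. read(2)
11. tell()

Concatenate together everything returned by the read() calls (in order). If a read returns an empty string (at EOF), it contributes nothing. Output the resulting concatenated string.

After 1 (tell()): offset=0
After 2 (read(8)): returned 'P1G3LAJA', offset=8
After 3 (read(1)): returned 'A', offset=9
After 4 (seek(-11, END)): offset=14
After 5 (tell()): offset=14
After 6 (seek(24, SET)): offset=24
After 7 (read(1)): returned '4', offset=25
After 8 (read(3)): returned '', offset=25
After 9 (seek(+4, CUR)): offset=25
After 10 (read(2)): returned '', offset=25
After 11 (tell()): offset=25

Answer: P1G3LAJAA4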